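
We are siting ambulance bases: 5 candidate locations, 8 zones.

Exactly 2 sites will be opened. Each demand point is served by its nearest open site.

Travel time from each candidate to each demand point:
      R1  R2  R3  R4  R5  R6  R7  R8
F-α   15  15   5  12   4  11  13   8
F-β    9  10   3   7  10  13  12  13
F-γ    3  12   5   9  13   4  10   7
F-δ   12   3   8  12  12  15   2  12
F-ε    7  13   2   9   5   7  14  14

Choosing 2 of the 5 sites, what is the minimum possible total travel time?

45

Open {F-γ, F-δ}.
  R1→F-γ 3, R2→F-δ 3, R3→F-γ 5, R4→F-γ 9, R5→F-δ 12, R6→F-γ 4, R7→F-δ 2, R8→F-γ 7  ⇒ total 45.
Compare {F-δ, F-ε}: total 47.
Compare {F-γ, F-ε}: total 52.
No size-2 selection does better; minimum is 45.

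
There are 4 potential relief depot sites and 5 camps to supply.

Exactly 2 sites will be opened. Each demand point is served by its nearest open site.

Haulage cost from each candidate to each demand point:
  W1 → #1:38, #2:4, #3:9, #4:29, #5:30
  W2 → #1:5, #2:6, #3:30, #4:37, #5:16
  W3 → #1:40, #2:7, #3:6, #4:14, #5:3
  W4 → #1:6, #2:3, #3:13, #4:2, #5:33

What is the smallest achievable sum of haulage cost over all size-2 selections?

Open {W3, W4}.
  #1→W4 6, #2→W4 3, #3→W3 6, #4→W4 2, #5→W3 3  ⇒ total 20.
Compare {W2, W3}: total 34.
Compare {W2, W4}: total 39.
No size-2 selection does better; minimum is 20.

20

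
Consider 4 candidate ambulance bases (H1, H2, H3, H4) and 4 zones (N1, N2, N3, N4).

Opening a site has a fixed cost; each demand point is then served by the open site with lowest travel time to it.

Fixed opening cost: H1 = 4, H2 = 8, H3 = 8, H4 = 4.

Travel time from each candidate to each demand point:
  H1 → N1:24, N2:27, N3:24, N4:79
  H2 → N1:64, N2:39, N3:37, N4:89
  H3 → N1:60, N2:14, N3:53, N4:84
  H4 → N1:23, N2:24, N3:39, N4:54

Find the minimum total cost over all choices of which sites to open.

131

Open {H1, H3, H4}: assign each demand point to its cheapest open site.
  N1→H4 23, N2→H3 14, N3→H1 24, N4→H4 54
  travel time 115, fixed 16 → total 131.
Compare {H1, H4}: travel time 125 + fixed 8 = 133.
Compare {H1, H2, H3, H4}: travel time 115 + fixed 24 = 139.
Compare {H1, H2, H4}: travel time 125 + fixed 16 = 141.
All other subsets cost ≥ 133. Minimum total cost: 131.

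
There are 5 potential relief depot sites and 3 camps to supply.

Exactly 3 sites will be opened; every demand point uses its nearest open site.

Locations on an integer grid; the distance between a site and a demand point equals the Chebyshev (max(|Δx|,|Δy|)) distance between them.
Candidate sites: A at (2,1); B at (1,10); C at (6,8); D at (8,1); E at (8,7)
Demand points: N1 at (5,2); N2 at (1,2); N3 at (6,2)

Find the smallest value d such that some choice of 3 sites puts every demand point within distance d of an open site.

Open {A, B, D}.
  Farthest demand point is N1 at distance 3 (to A); all others are ≤ 3.
With {A, C, D} the worst case is 3.
With {A, D, E} the worst case is 3.
No size-3 selection achieves below 3.

3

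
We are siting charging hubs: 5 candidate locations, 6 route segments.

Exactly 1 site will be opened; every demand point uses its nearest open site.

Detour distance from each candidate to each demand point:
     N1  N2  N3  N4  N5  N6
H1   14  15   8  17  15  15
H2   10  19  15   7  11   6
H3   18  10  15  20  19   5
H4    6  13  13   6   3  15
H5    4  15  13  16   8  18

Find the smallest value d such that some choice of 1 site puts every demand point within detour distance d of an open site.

15

Open {H4}.
  Farthest demand point is N6 at detour distance 15 (to H4); all others are ≤ 15.
With {H1} the worst case is 17.
With {H5} the worst case is 18.
No size-1 selection achieves below 15.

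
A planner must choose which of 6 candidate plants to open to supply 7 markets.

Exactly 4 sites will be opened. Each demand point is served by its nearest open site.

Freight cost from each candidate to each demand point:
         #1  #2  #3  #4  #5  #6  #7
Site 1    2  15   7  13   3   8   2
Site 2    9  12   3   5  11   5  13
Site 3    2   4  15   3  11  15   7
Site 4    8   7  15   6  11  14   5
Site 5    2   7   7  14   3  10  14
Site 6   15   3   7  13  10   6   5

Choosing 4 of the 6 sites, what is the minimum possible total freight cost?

Open {Site 1, Site 2, Site 3, Site 6}.
  #1→Site 1 2, #2→Site 6 3, #3→Site 2 3, #4→Site 3 3, #5→Site 1 3, #6→Site 2 5, #7→Site 1 2  ⇒ total 21.
Compare {Site 1, Site 2, Site 3, Site 4}: total 22.
Compare {Site 1, Site 2, Site 3, Site 5}: total 22.
No size-4 selection does better; minimum is 21.

21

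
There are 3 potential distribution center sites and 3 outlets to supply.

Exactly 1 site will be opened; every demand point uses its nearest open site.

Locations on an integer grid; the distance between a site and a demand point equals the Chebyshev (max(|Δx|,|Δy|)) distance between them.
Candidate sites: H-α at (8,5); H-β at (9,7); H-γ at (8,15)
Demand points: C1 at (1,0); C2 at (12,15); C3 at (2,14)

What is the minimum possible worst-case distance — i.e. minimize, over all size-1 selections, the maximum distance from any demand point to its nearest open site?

8

Open {H-β}.
  Farthest demand point is C1 at distance 8 (to H-β); all others are ≤ 8.
With {H-α} the worst case is 10.
With {H-γ} the worst case is 15.
No size-1 selection achieves below 8.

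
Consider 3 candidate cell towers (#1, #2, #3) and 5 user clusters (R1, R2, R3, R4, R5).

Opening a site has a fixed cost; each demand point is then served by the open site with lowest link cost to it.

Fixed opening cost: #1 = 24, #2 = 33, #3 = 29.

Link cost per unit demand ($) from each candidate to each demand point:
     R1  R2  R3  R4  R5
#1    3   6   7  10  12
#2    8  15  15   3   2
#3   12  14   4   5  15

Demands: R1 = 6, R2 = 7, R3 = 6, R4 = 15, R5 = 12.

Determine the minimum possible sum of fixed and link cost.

228

Open {#1, #2}: assign each demand point to its cheapest open site.
  R1→#1 6×3=18, R2→#1 7×6=42, R3→#1 6×7=42, R4→#2 15×3=45, R5→#2 12×2=24
  link cost 171, fixed 57 → total 228.
Compare {#1, #2, #3}: link cost 153 + fixed 86 = 239.
Compare {#2, #3}: link cost 239 + fixed 62 = 301.
Compare {#2}: link cost 312 + fixed 33 = 345.
All other subsets cost ≥ 239. Minimum total cost: 228.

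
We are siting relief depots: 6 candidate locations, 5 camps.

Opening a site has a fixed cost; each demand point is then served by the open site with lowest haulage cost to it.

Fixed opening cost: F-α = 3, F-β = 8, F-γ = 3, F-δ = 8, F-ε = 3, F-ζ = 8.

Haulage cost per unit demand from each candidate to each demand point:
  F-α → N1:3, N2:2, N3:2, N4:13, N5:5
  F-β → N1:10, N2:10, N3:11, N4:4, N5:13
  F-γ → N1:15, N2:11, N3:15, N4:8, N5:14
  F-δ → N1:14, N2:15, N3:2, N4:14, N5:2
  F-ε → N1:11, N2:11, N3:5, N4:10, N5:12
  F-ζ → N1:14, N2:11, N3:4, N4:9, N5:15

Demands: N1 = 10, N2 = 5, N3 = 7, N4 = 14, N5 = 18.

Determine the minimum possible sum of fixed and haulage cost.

Open {F-α, F-β, F-δ}: assign each demand point to its cheapest open site.
  N1→F-α 10×3=30, N2→F-α 5×2=10, N3→F-α 7×2=14, N4→F-β 14×4=56, N5→F-δ 18×2=36
  haulage cost 146, fixed 19 → total 165.
Compare {F-α, F-β, F-γ, F-δ}: haulage cost 146 + fixed 22 = 168.
Compare {F-α, F-β, F-δ, F-ε}: haulage cost 146 + fixed 22 = 168.
Compare {F-α, F-β, F-γ, F-δ, F-ε}: haulage cost 146 + fixed 25 = 171.
All other subsets cost ≥ 168. Minimum total cost: 165.

165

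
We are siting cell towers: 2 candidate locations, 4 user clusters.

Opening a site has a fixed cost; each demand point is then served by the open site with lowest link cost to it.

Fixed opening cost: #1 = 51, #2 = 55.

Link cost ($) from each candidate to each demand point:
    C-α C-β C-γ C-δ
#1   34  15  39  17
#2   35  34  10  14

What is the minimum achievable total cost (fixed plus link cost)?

Open {#2}: assign each demand point to its cheapest open site.
  C-α→#2 35, C-β→#2 34, C-γ→#2 10, C-δ→#2 14
  link cost 93, fixed 55 → total 148.
Compare {#1}: link cost 105 + fixed 51 = 156.
Compare {#1, #2}: link cost 73 + fixed 106 = 179.

148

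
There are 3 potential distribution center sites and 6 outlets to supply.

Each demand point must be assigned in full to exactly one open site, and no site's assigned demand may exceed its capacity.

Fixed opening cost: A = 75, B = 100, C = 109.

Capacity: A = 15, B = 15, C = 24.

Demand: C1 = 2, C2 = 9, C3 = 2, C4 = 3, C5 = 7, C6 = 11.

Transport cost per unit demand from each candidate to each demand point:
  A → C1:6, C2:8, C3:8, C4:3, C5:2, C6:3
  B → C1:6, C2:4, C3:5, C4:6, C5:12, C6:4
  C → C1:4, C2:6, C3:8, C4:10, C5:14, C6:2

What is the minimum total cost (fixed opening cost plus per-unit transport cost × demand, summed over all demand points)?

Open {A, C}; cheapest assignment that respects the capacities:
  A (cap 15, load 12): C3, C4, C5 — cost 2×8 + 3×3 + 7×2 = 39
  C (cap 24, load 22): C1, C2, C6 — cost 2×4 + 9×6 + 11×2 = 84
  Shipping 123, fixed 184 → total 307.
  Any other capacity-feasible assignment to {A, C} ships for at least 123.
Compare {A, B, C}: its best feasible assignment gives total 383.
Compare {B, C}: its best feasible assignment gives total 401.
Every other set of open sites that can feasibly serve all demand totals ≥ 383 even under its best assignment. Minimum: 307.

307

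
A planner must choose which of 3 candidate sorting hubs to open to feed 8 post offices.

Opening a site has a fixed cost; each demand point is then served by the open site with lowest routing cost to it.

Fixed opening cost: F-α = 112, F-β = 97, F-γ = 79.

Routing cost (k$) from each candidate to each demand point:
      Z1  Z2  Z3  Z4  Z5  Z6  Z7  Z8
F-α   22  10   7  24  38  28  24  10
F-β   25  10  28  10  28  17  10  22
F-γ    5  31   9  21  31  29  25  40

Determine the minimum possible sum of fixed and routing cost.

247

Open {F-β}: assign each demand point to its cheapest open site.
  Z1→F-β 25, Z2→F-β 10, Z3→F-β 28, Z4→F-β 10, Z5→F-β 28, Z6→F-β 17, Z7→F-β 10, Z8→F-β 22
  routing cost 150, fixed 97 → total 247.
Compare {F-γ}: routing cost 191 + fixed 79 = 270.
Compare {F-α}: routing cost 163 + fixed 112 = 275.
Compare {F-β, F-γ}: routing cost 111 + fixed 176 = 287.
All other subsets cost ≥ 270. Minimum total cost: 247.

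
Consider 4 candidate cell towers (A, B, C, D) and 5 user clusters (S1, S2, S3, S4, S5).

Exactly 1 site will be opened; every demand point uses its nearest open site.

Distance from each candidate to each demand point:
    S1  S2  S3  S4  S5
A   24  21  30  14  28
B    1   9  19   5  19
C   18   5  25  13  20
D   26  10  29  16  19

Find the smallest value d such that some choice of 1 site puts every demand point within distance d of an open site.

Open {B}.
  Farthest demand point is S3 at distance 19 (to B); all others are ≤ 19.
With {C} the worst case is 25.
With {D} the worst case is 29.
No size-1 selection achieves below 19.

19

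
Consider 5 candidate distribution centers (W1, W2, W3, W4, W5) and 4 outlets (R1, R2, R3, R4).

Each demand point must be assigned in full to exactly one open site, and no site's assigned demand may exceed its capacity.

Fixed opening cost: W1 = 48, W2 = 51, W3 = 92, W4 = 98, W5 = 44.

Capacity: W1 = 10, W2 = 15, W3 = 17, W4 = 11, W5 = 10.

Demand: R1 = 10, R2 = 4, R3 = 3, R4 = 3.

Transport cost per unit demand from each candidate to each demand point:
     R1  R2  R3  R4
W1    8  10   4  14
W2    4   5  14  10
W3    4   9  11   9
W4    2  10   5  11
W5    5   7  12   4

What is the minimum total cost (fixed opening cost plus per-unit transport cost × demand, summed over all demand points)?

Open {W2, W5}; cheapest assignment that respects the capacities:
  W2 (cap 15, load 14): R1, R2 — cost 10×4 + 4×5 = 60
  W5 (cap 10, load 6): R3, R4 — cost 3×12 + 3×4 = 48
  Shipping 108, fixed 95 → total 203.
  Any other capacity-feasible assignment to {W2, W5} ships for at least 108.
Compare {W1, W2}: its best feasible assignment gives total 213.
Compare {W1, W2, W5}: its best feasible assignment gives total 227.
Every other set of open sites that can feasibly serve all demand totals ≥ 213 even under its best assignment. Minimum: 203.

203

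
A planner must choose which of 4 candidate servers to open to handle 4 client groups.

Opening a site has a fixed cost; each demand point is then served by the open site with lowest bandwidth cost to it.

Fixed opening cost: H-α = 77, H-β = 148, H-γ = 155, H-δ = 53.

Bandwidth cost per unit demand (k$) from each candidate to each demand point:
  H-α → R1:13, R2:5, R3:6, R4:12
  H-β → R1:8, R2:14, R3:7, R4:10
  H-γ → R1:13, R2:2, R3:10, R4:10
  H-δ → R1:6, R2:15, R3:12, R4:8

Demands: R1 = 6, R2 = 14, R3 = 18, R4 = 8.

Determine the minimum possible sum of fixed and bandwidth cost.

Open {H-α, H-δ}: assign each demand point to its cheapest open site.
  R1→H-δ 6×6=36, R2→H-α 14×5=70, R3→H-α 18×6=108, R4→H-δ 8×8=64
  bandwidth cost 278, fixed 130 → total 408.
Compare {H-α}: bandwidth cost 352 + fixed 77 = 429.
Compare {H-γ, H-δ}: bandwidth cost 308 + fixed 208 = 516.
Compare {H-γ}: bandwidth cost 366 + fixed 155 = 521.
All other subsets cost ≥ 429. Minimum total cost: 408.

408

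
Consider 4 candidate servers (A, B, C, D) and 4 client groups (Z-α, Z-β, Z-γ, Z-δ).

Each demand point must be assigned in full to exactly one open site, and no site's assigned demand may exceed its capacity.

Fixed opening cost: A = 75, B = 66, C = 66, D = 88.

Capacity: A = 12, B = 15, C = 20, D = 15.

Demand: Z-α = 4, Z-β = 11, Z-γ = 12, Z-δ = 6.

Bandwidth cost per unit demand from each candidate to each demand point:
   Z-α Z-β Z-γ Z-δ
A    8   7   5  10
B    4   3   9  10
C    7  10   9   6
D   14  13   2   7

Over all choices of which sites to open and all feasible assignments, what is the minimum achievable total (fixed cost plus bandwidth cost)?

325

Open {B, C}; cheapest assignment that respects the capacities:
  B (cap 15, load 15): Z-α, Z-β — cost 4×4 + 11×3 = 49
  C (cap 20, load 18): Z-γ, Z-δ — cost 12×9 + 6×6 = 144
  Shipping 193, fixed 132 → total 325.
  Any other capacity-feasible assignment to {B, C} ships for at least 193.
Compare {B, C, D}: its best feasible assignment gives total 329.
Compare {A, B, C}: its best feasible assignment gives total 352.
Every other set of open sites that can feasibly serve all demand totals ≥ 329 even under its best assignment. Minimum: 325.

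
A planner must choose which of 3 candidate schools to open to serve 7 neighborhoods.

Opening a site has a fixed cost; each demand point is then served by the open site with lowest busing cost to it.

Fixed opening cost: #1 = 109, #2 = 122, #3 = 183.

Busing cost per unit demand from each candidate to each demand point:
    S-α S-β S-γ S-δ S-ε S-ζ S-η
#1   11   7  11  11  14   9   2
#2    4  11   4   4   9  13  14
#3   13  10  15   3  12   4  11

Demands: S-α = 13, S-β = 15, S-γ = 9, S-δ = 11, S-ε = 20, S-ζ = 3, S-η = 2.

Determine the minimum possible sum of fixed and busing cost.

Open {#2}: assign each demand point to its cheapest open site.
  S-α→#2 13×4=52, S-β→#2 15×11=165, S-γ→#2 9×4=36, S-δ→#2 11×4=44, S-ε→#2 20×9=180, S-ζ→#2 3×13=39, S-η→#2 2×14=28
  busing cost 544, fixed 122 → total 666.
Compare {#1, #2}: busing cost 448 + fixed 231 = 679.
Compare {#2, #3}: busing cost 485 + fixed 305 = 790.
Compare {#1, #2, #3}: busing cost 422 + fixed 414 = 836.
All other subsets cost ≥ 679. Minimum total cost: 666.

666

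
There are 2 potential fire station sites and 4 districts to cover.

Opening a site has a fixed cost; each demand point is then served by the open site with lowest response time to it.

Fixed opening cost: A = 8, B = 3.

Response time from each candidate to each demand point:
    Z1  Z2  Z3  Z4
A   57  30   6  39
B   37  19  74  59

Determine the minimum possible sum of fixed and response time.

Open {A, B}: assign each demand point to its cheapest open site.
  Z1→B 37, Z2→B 19, Z3→A 6, Z4→A 39
  response time 101, fixed 11 → total 112.
Compare {A}: response time 132 + fixed 8 = 140.
Compare {B}: response time 189 + fixed 3 = 192.

112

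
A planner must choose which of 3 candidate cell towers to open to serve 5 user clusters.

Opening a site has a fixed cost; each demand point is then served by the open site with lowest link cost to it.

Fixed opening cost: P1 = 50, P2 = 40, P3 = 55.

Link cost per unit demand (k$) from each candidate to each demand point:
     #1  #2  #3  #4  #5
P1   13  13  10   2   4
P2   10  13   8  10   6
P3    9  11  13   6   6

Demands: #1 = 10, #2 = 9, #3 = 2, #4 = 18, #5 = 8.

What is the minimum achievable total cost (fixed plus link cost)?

Open {P1, P3}: assign each demand point to its cheapest open site.
  #1→P3 10×9=90, #2→P3 9×11=99, #3→P1 2×10=20, #4→P1 18×2=36, #5→P1 8×4=32
  link cost 277, fixed 105 → total 382.
Compare {P1}: link cost 335 + fixed 50 = 385.
Compare {P1, P2}: link cost 301 + fixed 90 = 391.
Compare {P1, P2, P3}: link cost 273 + fixed 145 = 418.
All other subsets cost ≥ 385. Minimum total cost: 382.

382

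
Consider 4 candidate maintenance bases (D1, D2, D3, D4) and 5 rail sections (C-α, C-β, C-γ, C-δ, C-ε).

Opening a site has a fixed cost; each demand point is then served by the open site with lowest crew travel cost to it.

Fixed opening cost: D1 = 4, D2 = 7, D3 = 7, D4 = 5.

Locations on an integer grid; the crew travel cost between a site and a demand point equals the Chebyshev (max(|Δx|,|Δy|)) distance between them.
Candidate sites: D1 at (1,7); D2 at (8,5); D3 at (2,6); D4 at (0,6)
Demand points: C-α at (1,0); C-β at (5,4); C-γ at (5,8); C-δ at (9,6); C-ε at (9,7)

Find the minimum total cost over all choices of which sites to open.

Open {D2}: assign each demand point to its cheapest open site.
  C-α→D2 7, C-β→D2 3, C-γ→D2 3, C-δ→D2 1, C-ε→D2 2
  crew travel cost 16, fixed 7 → total 23.
Compare {D1, D2}: crew travel cost 16 + fixed 11 = 27.
Compare {D2, D4}: crew travel cost 15 + fixed 12 = 27.
Compare {D2, D3}: crew travel cost 15 + fixed 14 = 29.
All other subsets cost ≥ 27. Minimum total cost: 23.

23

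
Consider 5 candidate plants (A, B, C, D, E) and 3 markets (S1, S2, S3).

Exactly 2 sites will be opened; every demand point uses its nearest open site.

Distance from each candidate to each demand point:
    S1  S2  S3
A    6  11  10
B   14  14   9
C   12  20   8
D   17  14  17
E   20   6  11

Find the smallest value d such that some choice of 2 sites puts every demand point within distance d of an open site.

10

Open {A, E}.
  Farthest demand point is S3 at distance 10 (to A); all others are ≤ 10.
With {A, B} the worst case is 11.
With {A, C} the worst case is 11.
No size-2 selection achieves below 10.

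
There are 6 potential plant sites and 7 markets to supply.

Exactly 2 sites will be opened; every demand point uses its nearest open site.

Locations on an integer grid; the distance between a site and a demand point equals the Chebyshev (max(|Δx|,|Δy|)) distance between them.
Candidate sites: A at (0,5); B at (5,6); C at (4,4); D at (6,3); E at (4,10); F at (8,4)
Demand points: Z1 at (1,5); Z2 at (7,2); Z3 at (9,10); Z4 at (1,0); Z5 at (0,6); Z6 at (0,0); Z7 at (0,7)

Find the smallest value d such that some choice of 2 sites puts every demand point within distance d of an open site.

4

Open {B, C}.
  Farthest demand point is Z3 at distance 4 (to B); all others are ≤ 4.
With {A, B} the worst case is 5.
With {C, E} the worst case is 5.
No size-2 selection achieves below 4.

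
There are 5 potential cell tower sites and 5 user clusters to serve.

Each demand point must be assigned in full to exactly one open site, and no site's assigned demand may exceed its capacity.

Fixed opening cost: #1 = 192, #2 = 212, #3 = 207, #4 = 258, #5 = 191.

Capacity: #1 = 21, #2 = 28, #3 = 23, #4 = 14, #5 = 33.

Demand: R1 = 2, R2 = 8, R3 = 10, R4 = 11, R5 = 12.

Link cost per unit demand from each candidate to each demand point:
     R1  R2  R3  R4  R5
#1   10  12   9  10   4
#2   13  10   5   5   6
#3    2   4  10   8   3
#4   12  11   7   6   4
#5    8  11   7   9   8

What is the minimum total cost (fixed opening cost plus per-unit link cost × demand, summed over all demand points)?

596

Open {#2, #3}; cheapest assignment that respects the capacities:
  #2 (cap 28, load 21): R3, R4 — cost 10×5 + 11×5 = 105
  #3 (cap 23, load 22): R1, R2, R5 — cost 2×2 + 8×4 + 12×3 = 72
  Shipping 177, fixed 419 → total 596.
  Any other capacity-feasible assignment to {#2, #3} ships for at least 177.
Compare {#3, #5}: its best feasible assignment gives total 639.
Compare {#1, #3}: its best feasible assignment gives total 671.
Every other set of open sites that can feasibly serve all demand totals ≥ 639 even under its best assignment. Minimum: 596.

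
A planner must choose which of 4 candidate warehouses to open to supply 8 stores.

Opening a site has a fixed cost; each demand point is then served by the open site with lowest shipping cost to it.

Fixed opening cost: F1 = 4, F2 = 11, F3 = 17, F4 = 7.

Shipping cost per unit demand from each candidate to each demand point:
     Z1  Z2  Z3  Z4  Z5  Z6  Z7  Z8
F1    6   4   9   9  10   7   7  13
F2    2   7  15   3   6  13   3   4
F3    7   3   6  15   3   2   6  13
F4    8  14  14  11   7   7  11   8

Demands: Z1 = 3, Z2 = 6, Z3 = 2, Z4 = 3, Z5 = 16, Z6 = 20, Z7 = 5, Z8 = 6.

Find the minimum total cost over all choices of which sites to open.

200

Open {F2, F3}: assign each demand point to its cheapest open site.
  Z1→F2 3×2=6, Z2→F3 6×3=18, Z3→F3 2×6=12, Z4→F2 3×3=9, Z5→F3 16×3=48, Z6→F3 20×2=40, Z7→F2 5×3=15, Z8→F2 6×4=24
  shipping cost 172, fixed 28 → total 200.
Compare {F1, F2, F3}: shipping cost 172 + fixed 32 = 204.
Compare {F2, F3, F4}: shipping cost 172 + fixed 35 = 207.
Compare {F1, F2, F3, F4}: shipping cost 172 + fixed 39 = 211.
All other subsets cost ≥ 204. Minimum total cost: 200.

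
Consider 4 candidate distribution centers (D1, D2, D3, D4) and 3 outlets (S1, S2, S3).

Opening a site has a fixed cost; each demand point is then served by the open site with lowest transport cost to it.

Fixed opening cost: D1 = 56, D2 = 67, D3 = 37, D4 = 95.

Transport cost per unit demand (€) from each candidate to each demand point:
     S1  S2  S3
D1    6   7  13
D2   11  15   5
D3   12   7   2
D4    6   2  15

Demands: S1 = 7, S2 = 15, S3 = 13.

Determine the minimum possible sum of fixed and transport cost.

230

Open {D3, D4}: assign each demand point to its cheapest open site.
  S1→D4 7×6=42, S2→D4 15×2=30, S3→D3 13×2=26
  transport cost 98, fixed 132 → total 230.
Compare {D3}: transport cost 215 + fixed 37 = 252.
Compare {D1, D3}: transport cost 173 + fixed 93 = 266.
Compare {D1, D3, D4}: transport cost 98 + fixed 188 = 286.
All other subsets cost ≥ 252. Minimum total cost: 230.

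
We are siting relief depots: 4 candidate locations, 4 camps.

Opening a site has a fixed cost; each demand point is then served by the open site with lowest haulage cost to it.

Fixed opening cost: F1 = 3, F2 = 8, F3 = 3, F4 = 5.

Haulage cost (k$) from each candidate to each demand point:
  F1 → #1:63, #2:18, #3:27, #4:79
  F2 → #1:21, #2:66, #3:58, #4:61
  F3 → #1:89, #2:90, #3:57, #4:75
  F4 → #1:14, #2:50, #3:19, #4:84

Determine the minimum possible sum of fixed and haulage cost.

128

Open {F1, F2, F4}: assign each demand point to its cheapest open site.
  #1→F4 14, #2→F1 18, #3→F4 19, #4→F2 61
  haulage cost 112, fixed 16 → total 128.
Compare {F1, F2, F3, F4}: haulage cost 112 + fixed 19 = 131.
Compare {F1, F3, F4}: haulage cost 126 + fixed 11 = 137.
Compare {F1, F2}: haulage cost 127 + fixed 11 = 138.
All other subsets cost ≥ 131. Minimum total cost: 128.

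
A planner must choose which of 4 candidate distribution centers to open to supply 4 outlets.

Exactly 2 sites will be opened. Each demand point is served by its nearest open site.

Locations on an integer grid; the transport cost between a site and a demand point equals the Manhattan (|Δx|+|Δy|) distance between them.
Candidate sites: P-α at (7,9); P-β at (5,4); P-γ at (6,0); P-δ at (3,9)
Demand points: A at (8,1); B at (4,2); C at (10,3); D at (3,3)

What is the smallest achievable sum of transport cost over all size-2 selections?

Open {P-β, P-γ}.
  A→P-γ 3, B→P-β 3, C→P-β 6, D→P-β 3  ⇒ total 15.
Compare {P-α, P-β}: total 18.
Compare {P-β, P-δ}: total 18.
No size-2 selection does better; minimum is 15.

15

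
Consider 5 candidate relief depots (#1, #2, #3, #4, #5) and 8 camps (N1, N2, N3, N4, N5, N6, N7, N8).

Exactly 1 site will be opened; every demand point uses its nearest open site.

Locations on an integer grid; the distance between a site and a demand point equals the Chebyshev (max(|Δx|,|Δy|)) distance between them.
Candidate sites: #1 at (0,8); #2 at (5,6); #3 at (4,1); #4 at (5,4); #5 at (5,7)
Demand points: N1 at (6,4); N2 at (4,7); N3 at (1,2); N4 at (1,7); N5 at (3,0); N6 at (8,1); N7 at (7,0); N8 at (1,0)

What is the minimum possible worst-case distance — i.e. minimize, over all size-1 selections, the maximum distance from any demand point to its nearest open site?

4

Open {#4}.
  Farthest demand point is N3 at distance 4 (to #4); all others are ≤ 4.
With {#2} the worst case is 6.
With {#3} the worst case is 6.
No size-1 selection achieves below 4.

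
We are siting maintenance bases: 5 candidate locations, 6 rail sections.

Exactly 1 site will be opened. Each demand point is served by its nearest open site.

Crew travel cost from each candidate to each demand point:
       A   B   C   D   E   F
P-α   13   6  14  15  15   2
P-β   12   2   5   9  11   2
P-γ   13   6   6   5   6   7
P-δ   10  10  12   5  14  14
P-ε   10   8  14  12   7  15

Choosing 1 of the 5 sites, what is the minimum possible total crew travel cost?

Open {P-β}.
  A→P-β 12, B→P-β 2, C→P-β 5, D→P-β 9, E→P-β 11, F→P-β 2  ⇒ total 41.
Compare {P-γ}: total 43.
Compare {P-α}: total 65.
No size-1 selection does better; minimum is 41.

41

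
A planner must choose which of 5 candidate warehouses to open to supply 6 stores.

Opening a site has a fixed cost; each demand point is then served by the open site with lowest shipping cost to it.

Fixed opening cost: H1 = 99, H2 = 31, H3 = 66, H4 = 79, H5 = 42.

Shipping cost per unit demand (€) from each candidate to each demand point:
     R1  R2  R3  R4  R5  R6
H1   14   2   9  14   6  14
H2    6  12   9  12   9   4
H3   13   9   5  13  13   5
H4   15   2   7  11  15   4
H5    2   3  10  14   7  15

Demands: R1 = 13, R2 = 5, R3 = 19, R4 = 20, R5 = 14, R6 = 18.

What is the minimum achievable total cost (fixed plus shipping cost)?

680

Open {H4, H5}: assign each demand point to its cheapest open site.
  R1→H5 13×2=26, R2→H4 5×2=10, R3→H4 19×7=133, R4→H4 20×11=220, R5→H5 14×7=98, R6→H4 18×4=72
  shipping cost 559, fixed 121 → total 680.
Compare {H2, H3, H5}: shipping cost 546 + fixed 139 = 685.
Compare {H3, H5}: shipping cost 584 + fixed 108 = 692.
Compare {H2, H5}: shipping cost 622 + fixed 73 = 695.
All other subsets cost ≥ 685. Minimum total cost: 680.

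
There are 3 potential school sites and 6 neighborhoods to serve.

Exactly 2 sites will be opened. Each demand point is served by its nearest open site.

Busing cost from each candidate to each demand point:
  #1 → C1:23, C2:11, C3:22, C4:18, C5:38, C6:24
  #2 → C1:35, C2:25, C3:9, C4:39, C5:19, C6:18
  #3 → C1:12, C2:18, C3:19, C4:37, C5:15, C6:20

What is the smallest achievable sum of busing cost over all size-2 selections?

95

Open {#1, #3}.
  C1→#3 12, C2→#1 11, C3→#3 19, C4→#1 18, C5→#3 15, C6→#3 20  ⇒ total 95.
Compare {#1, #2}: total 98.
Compare {#2, #3}: total 109.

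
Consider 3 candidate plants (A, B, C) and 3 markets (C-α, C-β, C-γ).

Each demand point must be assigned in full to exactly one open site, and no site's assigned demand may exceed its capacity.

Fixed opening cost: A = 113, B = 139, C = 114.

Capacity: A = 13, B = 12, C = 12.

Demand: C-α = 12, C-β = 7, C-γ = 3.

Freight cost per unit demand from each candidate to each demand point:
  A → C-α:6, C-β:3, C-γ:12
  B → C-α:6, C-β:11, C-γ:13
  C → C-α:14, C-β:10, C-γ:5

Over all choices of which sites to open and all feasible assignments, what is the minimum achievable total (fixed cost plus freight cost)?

381

Open {A, B}; cheapest assignment that respects the capacities:
  A (cap 13, load 10): C-β, C-γ — cost 7×3 + 3×12 = 57
  B (cap 12, load 12): C-α — cost 12×6 = 72
  Shipping 129, fixed 252 → total 381.
  Any other capacity-feasible assignment to {A, B} ships for at least 129.
Compare {A, C}: its best feasible assignment gives total 384.
Compare {B, C}: its best feasible assignment gives total 410.
Every other set of open sites that can feasibly serve all demand totals ≥ 384 even under its best assignment. Minimum: 381.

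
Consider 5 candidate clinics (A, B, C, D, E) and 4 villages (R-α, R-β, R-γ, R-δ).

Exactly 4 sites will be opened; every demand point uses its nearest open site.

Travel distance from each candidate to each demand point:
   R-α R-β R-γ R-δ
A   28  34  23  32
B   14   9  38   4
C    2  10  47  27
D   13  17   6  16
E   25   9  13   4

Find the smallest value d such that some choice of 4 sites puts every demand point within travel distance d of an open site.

Open {A, B, C, D}.
  Farthest demand point is R-β at travel distance 9 (to B); all others are ≤ 9.
With {A, C, D, E} the worst case is 9.
With {B, C, D, E} the worst case is 9.
No size-4 selection achieves below 9.

9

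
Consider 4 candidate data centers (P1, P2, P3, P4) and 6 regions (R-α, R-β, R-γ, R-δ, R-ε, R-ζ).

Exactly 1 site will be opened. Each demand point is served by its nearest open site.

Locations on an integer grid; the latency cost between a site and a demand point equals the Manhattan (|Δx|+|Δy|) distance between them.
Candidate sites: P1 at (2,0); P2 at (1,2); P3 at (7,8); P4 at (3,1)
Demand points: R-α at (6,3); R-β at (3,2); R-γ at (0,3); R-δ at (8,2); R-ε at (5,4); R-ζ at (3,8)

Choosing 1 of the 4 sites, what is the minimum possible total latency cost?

Open {P4}.
  R-α→P4 5, R-β→P4 1, R-γ→P4 5, R-δ→P4 6, R-ε→P4 5, R-ζ→P4 7  ⇒ total 29.
Compare {P2}: total 31.
Compare {P1}: total 39.
No size-1 selection does better; minimum is 29.

29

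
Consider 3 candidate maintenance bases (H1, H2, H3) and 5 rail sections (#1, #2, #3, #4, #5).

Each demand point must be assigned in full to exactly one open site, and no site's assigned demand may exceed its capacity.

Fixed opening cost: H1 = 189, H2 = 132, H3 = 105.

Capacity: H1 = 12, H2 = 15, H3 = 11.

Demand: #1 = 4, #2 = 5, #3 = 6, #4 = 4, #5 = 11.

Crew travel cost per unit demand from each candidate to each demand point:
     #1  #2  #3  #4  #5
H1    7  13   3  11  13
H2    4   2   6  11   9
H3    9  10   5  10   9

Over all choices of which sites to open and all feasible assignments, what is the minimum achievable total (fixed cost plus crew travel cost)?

613

Open {H1, H2, H3}; cheapest assignment that respects the capacities:
  H1 (cap 12, load 10): #3, #4 — cost 6×3 + 4×11 = 62
  H2 (cap 15, load 9): #1, #2 — cost 4×4 + 5×2 = 26
  H3 (cap 11, load 11): #5 — cost 11×9 = 99
  Shipping 187, fixed 426 → total 613.
  Any other capacity-feasible assignment to {H1, H2, H3} ships for at least 187.
Total demand is 30 and no other set of sites has combined capacity ≥ 30, so {H1, H2, H3} is the only feasible choice of open sites. Minimum: 613.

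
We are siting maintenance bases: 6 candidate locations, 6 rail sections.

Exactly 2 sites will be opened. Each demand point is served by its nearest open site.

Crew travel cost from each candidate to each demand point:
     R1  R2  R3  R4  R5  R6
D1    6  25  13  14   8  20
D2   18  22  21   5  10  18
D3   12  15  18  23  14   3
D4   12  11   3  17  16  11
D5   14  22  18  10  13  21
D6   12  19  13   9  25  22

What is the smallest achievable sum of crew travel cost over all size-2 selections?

Open {D2, D4}.
  R1→D4 12, R2→D4 11, R3→D4 3, R4→D2 5, R5→D2 10, R6→D4 11  ⇒ total 52.
Compare {D1, D4}: total 53.
Compare {D1, D3}: total 59.
No size-2 selection does better; minimum is 52.

52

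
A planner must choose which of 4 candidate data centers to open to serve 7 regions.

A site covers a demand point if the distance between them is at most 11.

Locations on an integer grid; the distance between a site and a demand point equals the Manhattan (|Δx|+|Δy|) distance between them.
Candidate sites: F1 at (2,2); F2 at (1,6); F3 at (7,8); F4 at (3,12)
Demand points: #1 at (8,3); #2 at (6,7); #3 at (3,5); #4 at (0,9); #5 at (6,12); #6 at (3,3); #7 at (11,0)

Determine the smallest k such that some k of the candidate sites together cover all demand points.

Coverage sets (demand points within 11 of each site):
  F1: {#1, #2, #3, #4, #6, #7}
  F2: {#1, #2, #3, #4, #5, #6}
  F3: {#1, #2, #3, #4, #5, #6}
  F4: {#2, #3, #4, #5, #6}
No single site covers all 7 demand points.
But {F1, F2} covers everything, so the minimum is 2.

2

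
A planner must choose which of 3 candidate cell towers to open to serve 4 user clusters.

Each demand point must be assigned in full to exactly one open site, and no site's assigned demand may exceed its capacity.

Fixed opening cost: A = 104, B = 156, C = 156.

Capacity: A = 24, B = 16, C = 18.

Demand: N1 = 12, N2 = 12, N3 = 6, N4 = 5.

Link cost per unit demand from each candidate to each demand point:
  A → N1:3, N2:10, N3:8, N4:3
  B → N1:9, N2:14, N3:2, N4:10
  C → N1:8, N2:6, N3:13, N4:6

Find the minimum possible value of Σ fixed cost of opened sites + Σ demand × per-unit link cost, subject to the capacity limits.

431

Open {A, C}; cheapest assignment that respects the capacities:
  A (cap 24, load 23): N1, N3, N4 — cost 12×3 + 6×8 + 5×3 = 99
  C (cap 18, load 12): N2 — cost 12×6 = 72
  Shipping 171, fixed 260 → total 431.
  Any other capacity-feasible assignment to {A, C} ships for at least 171.
Compare {A, B}: its best feasible assignment gives total 478.
Compare {A, B, C}: its best feasible assignment gives total 551.
Every other set of open sites that can feasibly serve all demand totals ≥ 478 even under its best assignment. Minimum: 431.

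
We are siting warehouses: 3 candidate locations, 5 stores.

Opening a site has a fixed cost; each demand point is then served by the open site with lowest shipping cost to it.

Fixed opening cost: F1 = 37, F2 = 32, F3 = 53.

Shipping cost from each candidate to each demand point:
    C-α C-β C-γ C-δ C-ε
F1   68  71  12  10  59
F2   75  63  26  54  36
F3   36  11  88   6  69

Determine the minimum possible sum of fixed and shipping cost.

200

Open {F2, F3}: assign each demand point to its cheapest open site.
  C-α→F3 36, C-β→F3 11, C-γ→F2 26, C-δ→F3 6, C-ε→F2 36
  shipping cost 115, fixed 85 → total 200.
Compare {F1, F3}: shipping cost 124 + fixed 90 = 214.
Compare {F1, F2, F3}: shipping cost 101 + fixed 122 = 223.
Compare {F1}: shipping cost 220 + fixed 37 = 257.
All other subsets cost ≥ 214. Minimum total cost: 200.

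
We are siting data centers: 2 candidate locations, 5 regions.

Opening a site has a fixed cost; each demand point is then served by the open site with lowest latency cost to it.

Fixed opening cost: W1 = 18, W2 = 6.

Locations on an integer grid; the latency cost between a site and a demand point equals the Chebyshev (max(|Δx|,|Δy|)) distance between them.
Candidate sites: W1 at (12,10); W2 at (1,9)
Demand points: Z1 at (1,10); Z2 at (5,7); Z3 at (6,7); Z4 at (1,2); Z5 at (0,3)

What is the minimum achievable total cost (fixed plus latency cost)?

Open {W2}: assign each demand point to its cheapest open site.
  Z1→W2 1, Z2→W2 4, Z3→W2 5, Z4→W2 7, Z5→W2 6
  latency cost 23, fixed 6 → total 29.
Compare {W1, W2}: latency cost 23 + fixed 24 = 47.
Compare {W1}: latency cost 47 + fixed 18 = 65.

29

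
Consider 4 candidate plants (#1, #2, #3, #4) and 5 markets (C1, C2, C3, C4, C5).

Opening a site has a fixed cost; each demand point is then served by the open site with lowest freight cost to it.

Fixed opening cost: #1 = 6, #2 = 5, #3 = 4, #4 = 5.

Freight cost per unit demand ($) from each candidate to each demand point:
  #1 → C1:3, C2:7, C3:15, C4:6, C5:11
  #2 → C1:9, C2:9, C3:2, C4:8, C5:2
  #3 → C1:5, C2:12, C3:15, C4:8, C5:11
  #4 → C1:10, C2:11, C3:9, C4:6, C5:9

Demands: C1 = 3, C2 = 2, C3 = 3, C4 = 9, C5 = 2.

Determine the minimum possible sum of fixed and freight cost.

Open {#1, #2}: assign each demand point to its cheapest open site.
  C1→#1 3×3=9, C2→#1 2×7=14, C3→#2 3×2=6, C4→#1 9×6=54, C5→#2 2×2=4
  freight cost 87, fixed 11 → total 98.
Compare {#1, #2, #3}: freight cost 87 + fixed 15 = 102.
Compare {#1, #2, #4}: freight cost 87 + fixed 16 = 103.
Compare {#1, #2, #3, #4}: freight cost 87 + fixed 20 = 107.
All other subsets cost ≥ 102. Minimum total cost: 98.

98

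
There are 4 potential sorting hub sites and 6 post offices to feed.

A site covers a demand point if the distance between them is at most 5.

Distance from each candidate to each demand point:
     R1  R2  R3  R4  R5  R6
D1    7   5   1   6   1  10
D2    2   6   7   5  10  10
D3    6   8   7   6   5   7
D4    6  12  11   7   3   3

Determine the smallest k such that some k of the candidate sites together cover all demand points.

Coverage sets (demand points within 5 of each site):
  D1: {R2, R3, R5}
  D2: {R1, R4}
  D3: {R5}
  D4: {R5, R6}
No 2 sites suffice: every size-2 union leaves at least one demand point uncovered.
But {D1, D2, D4} covers everything, so the minimum is 3.

3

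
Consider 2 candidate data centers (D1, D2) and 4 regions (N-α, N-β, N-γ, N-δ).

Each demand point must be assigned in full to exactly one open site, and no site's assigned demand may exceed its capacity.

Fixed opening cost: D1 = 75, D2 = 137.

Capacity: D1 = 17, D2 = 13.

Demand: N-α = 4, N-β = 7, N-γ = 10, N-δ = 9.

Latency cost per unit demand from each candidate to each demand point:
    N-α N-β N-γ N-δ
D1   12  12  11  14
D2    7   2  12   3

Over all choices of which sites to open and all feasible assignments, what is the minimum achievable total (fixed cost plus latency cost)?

Open {D1, D2}; cheapest assignment that respects the capacities:
  D1 (cap 17, load 17): N-β, N-γ — cost 7×12 + 10×11 = 194
  D2 (cap 13, load 13): N-α, N-δ — cost 4×7 + 9×3 = 55
  Shipping 249, fixed 212 → total 461.
  Any other capacity-feasible assignment to {D1, D2} ships for at least 249.
Total demand is 30 and no other set of sites has combined capacity ≥ 30, so {D1, D2} is the only feasible choice of open sites. Minimum: 461.

461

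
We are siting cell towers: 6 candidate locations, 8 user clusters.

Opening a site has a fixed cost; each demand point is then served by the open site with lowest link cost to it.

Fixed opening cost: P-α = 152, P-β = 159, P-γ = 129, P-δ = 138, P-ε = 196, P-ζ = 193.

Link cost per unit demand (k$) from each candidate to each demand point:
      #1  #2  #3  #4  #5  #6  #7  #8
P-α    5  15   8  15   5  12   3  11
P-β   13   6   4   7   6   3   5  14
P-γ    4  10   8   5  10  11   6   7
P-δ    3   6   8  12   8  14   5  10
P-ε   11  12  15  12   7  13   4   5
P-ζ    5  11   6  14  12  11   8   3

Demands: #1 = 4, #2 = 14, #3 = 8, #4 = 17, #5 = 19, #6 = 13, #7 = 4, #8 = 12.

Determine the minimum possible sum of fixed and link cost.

762

Open {P-β, P-γ}: assign each demand point to its cheapest open site.
  #1→P-γ 4×4=16, #2→P-β 14×6=84, #3→P-β 8×4=32, #4→P-γ 17×5=85, #5→P-β 19×6=114, #6→P-β 13×3=39, #7→P-β 4×5=20, #8→P-γ 12×7=84
  link cost 474, fixed 288 → total 762.
Compare {P-β}: link cost 628 + fixed 159 = 787.
Compare {P-β, P-ζ}: link cost 464 + fixed 352 = 816.
Compare {P-β, P-δ}: link cost 540 + fixed 297 = 837.
All other subsets cost ≥ 787. Minimum total cost: 762.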